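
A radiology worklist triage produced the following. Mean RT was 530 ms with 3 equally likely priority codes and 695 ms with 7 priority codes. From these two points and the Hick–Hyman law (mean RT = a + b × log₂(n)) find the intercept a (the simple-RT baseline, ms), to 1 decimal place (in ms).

Slope: b = (695 − 530) / (log₂ 7 − log₂ 3) = 165/1.2224 = 134.981 ms/bit.
Intercept: a = 530 − 134.981·log₂(3) = 316.060 ms.

316.1 ms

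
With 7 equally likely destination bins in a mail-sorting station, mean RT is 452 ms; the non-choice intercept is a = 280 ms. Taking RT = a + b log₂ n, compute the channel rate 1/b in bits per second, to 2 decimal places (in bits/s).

16.32 bits/s

b = (452 − 280)/log₂ 7 = 172/2.8074 = 61.268 ms per bit = 0.06127 s/bit; the reciprocal is 16.322 bits/s.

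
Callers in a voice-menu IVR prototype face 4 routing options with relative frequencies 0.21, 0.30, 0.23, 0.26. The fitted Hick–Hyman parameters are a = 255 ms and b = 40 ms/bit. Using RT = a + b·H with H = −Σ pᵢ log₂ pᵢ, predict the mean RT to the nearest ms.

Entropy contributions −pᵢ log₂ pᵢ: 0.4728, 0.5211, 0.4877, 0.5053; sum H = 1.9869 bits.
RT = a + bH = 255 + 40·1.9869 = 334.47 ms.

334 ms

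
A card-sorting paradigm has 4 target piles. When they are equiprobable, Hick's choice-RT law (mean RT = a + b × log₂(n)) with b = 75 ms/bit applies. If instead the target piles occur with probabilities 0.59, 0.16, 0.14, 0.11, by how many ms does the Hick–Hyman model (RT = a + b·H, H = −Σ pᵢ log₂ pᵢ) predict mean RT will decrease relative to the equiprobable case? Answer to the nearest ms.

Equiprobable entropy H₀ = log₂ 4 = 2.0000 bits.
Skewed entropy H = −Σ pᵢ log₂ pᵢ = 1.6195 bits.
ΔRT = b·(H₀ − H) = 75 × 0.3805 = 28.54 ms.

29 ms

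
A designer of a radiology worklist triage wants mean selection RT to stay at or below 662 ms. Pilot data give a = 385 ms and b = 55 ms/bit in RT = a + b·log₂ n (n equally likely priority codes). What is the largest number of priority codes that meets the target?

Set 385 + 55·log₂ n ≤ 662 → log₂ n ≤ (662 − 385)/55 = 5.0364.
So n ≤ 2^5.0364 = 32.817; the largest integer n is 32.

32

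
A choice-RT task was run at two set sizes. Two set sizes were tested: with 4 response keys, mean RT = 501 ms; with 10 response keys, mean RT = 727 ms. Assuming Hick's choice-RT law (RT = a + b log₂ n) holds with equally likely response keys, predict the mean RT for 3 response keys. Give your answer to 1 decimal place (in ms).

430.0 ms

Fit slope and intercept:
  b = (727 − 501) / (log₂ 10 − log₂ 4) = 226 / (3.3219 − 2) = 170.962 ms/bit
  a = 501 − 170.962 × 2 = 159.075 ms
Then RT(3) = 159.075 + 170.962 × log₂ 3 = 159.075 + 170.962 × 1.5850 ≈ 430.044 ms.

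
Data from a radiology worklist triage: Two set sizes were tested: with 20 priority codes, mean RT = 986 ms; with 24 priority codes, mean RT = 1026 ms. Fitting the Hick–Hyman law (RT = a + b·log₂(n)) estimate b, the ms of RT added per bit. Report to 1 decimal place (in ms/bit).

The slope on a log₂ axis is (1026 − 986) / (4.5850 − 4.3219) = 152.071 ms/bit.

152.1 ms/bit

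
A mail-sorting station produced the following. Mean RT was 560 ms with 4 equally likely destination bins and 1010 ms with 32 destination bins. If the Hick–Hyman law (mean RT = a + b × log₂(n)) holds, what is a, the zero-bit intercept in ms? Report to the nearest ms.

Slope: b = (1010 − 560) / (log₂ 32 − log₂ 4) = 450/3.0000 = 150 ms/bit.
a = RT₁ − b·log₂ n₁ = 560 − 150 × 2 = 260.000 ms.

260 ms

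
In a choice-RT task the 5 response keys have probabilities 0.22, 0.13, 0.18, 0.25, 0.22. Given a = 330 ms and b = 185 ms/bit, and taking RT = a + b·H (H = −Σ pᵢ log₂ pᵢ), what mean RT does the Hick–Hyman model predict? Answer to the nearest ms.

753 ms

Entropy contributions −pᵢ log₂ pᵢ: 0.4806, 0.3826, 0.4453, 0.5000, 0.4806; sum H = 2.2891 bits.
RT = a + bH = 330 + 185·2.2891 = 753.48 ms.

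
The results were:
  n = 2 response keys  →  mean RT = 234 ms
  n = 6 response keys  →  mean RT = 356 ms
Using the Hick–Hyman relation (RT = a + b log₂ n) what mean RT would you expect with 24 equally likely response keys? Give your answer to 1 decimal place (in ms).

509.9 ms

Solve the two-equation system in a and b:
  b = (356 − 234) / (log₂ 6 − log₂ 2) = 122 / (2.5850 − 1) = 76.973 ms/bit
  a = 234 − 76.973 × 1 = 157.027 ms
Then RT(24) = 157.027 + 76.973 × log₂ 24 = 157.027 + 76.973 × 4.5850 ≈ 509.947 ms.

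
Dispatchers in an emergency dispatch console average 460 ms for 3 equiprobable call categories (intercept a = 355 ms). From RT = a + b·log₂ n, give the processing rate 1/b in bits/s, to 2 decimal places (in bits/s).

b = (460 − 355)/log₂ 3 = 105/1.5850 = 66.248 ms per bit = 0.06625 s/bit; the reciprocal is 15.095 bits/s.

15.09 bits/s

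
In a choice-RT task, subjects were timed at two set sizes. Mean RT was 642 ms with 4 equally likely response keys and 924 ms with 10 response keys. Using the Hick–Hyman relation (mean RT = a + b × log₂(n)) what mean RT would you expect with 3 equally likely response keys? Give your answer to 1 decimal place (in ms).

553.5 ms

With log₂ n on the abscissa the relation is linear; from the two conditions:
  b = (924 − 642) / (log₂ 10 − log₂ 4) = 282 / (3.3219 − 2) = 213.325 ms/bit
  a = 642 − 213.325 × 2 = 215.350 ms
Then RT(3) = 215.350 + 213.325 × log₂ 3 = 215.350 + 213.325 × 1.5850 ≈ 553.462 ms.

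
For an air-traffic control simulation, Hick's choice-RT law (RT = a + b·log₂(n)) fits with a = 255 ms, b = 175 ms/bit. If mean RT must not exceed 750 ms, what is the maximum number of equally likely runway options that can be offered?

7

Set 255 + 175·log₂ n ≤ 750 → log₂ n ≤ (750 − 255)/175 = 2.8286.
So n ≤ 2^2.8286 = 7.104; the largest integer n is 7.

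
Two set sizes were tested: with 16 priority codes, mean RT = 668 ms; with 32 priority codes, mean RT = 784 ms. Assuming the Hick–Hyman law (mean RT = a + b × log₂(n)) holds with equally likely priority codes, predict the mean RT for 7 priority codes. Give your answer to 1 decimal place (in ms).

529.7 ms

Fit slope and intercept:
  b = (784 − 668) / (log₂ 32 − log₂ 16) = 116 / (5 − 4) = 116.000 ms/bit
  a = 668 − 116.000 × 4 = 204.000 ms
Then RT(7) = 204.000 + 116.000 × log₂ 7 = 204.000 + 116.000 × 2.8074 ≈ 529.653 ms.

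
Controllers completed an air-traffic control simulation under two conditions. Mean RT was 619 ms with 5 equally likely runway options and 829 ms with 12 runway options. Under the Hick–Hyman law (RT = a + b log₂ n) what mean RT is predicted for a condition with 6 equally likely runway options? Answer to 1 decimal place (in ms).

662.7 ms

Fit slope and intercept:
  b = (829 − 619) / (log₂ 12 − log₂ 5) = 210 / (3.5850 − 2.3219) = 166.266 ms/bit
  a = 619 − 166.266 × 2.3219 = 232.942 ms
Then RT(6) = 232.942 + 166.266 × log₂ 6 = 232.942 + 166.266 × 2.5850 ≈ 662.734 ms.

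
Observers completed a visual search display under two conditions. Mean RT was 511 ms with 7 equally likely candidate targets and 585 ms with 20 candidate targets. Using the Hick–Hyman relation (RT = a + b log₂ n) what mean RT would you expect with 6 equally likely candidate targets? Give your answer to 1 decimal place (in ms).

RT is linear in log₂ n, so two points fix the line:
  b = (585 − 511) / (log₂ 20 − log₂ 7) = 74 / (4.3219 − 2.8074) = 48.859 ms/bit
  a = 511 − 48.859 × 2.8074 = 373.836 ms
Then RT(6) = 373.836 + 48.859 × log₂ 6 = 373.836 + 48.859 × 2.5850 ≈ 500.134 ms.

500.1 ms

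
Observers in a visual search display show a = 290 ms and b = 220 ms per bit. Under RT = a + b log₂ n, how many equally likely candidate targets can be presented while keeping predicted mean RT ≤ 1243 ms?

20

Set 290 + 220·log₂ n ≤ 1243 → log₂ n ≤ (1243 − 290)/220 = 4.3318.
So n ≤ 2^4.3318 = 20.138; the largest integer n is 20.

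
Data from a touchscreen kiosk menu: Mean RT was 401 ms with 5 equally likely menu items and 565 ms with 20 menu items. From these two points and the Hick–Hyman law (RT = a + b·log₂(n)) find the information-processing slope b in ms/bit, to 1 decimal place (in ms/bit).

The slope on a log₂ axis is (565 − 401) / (4.3219 − 2.3219) = 82.000 ms/bit.

82.0 ms/bit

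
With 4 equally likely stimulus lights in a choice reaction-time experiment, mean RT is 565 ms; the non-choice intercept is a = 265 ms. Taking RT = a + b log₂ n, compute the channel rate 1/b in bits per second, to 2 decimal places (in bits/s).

6.67 bits/s

b = (565 − 265)/log₂ 4 = 300/2 = 150.000 ms per bit = 0.15000 s/bit; the reciprocal is 6.667 bits/s.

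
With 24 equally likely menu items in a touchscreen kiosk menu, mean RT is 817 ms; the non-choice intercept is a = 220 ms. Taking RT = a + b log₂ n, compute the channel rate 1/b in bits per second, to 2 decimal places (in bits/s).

b = (817 − 220)/log₂ 24 = 597/4.5850 = 130.208 ms per bit = 0.13021 s/bit; the reciprocal is 7.680 bits/s.

7.68 bits/s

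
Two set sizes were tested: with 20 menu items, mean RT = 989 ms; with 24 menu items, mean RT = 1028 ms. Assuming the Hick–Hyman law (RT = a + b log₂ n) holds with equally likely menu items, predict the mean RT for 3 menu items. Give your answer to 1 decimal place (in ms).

583.2 ms

RT is linear in log₂ n, so two points fix the line:
  b = (1028 − 989) / (log₂ 24 − log₂ 20) = 39 / (4.5850 − 4.3219) = 148.270 ms/bit
  a = 989 − 148.270 × 4.3219 = 348.190 ms
Then RT(3) = 348.190 + 148.270 × log₂ 3 = 348.190 + 148.270 × 1.5850 ≈ 583.191 ms.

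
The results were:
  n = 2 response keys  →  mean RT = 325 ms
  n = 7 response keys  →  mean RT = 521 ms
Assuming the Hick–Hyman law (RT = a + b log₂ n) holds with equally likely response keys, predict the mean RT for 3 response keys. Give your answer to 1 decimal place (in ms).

388.4 ms

Solve the two-equation system in a and b:
  b = (521 − 325) / (log₂ 7 − log₂ 2) = 196 / (2.8074 − 1) = 108.446 ms/bit
  a = 325 − 108.446 × 1 = 216.554 ms
Then RT(3) = 216.554 + 108.446 × log₂ 3 = 216.554 + 108.446 × 1.5850 ≈ 388.437 ms.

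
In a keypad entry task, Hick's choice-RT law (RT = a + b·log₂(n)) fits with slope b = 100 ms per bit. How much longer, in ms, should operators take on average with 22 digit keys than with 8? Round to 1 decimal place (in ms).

145.9 ms

Only the slope matters, since a is common to both: ΔRT = b·log₂(n₂/n₁).
log₂(22) − log₂(8) = 4.4594 − 3 = 1.4594.
ΔRT = 100 × 1.4594 = 145.943 ms.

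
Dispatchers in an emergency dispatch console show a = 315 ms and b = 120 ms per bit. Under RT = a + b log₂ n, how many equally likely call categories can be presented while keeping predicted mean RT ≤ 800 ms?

120·log₂ n ≤ 800 − 315 = 485, giving log₂ n ≤ 4.0417 and n ≤ 16.469. The largest whole number is 16.

16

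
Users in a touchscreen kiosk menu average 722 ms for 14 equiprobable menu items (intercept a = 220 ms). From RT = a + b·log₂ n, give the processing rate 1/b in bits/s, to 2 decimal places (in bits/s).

7.58 bits/s

b = (722 − 220)/log₂ 14 = 502/3.8074 = 131.850 ms per bit = 0.13185 s/bit; the reciprocal is 7.584 bits/s.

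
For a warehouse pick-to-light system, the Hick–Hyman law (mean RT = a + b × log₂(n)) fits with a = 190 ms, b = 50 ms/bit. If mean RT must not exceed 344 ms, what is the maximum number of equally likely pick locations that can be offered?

8

Set 190 + 50·log₂ n ≤ 344 → log₂ n ≤ (344 − 190)/50 = 3.0800.
So n ≤ 2^3.0800 = 8.456; the largest integer n is 8.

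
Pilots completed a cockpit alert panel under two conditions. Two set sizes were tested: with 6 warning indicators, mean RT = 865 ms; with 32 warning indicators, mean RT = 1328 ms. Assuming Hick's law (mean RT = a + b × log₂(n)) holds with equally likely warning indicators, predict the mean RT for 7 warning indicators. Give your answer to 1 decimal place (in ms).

Fit slope and intercept:
  b = (1328 − 865) / (log₂ 32 − log₂ 6) = 463 / (5 − 2.5850) = 191.715 ms/bit
  a = 865 − 191.715 × 2.5850 = 369.423 ms
Then RT(7) = 369.423 + 191.715 × log₂ 7 = 369.423 + 191.715 × 2.8074 ≈ 907.636 ms.

907.6 ms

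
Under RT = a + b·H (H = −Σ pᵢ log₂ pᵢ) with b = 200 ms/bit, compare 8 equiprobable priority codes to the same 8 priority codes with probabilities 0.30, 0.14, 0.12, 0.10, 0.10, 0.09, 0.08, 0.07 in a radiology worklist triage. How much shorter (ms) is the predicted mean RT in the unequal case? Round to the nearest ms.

Equiprobable entropy H₀ = log₂ 8 = 3.0000 bits.
Skewed entropy H = −Σ pᵢ log₂ pᵢ = 2.8224 bits.
ΔRT = b·(H₀ − H) = 200 × 0.1776 = 35.53 ms.

36 ms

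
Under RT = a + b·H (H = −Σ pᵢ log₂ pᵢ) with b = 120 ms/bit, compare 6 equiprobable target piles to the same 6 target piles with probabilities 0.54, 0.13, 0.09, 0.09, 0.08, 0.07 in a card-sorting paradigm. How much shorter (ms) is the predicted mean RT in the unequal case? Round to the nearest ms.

The RT saving is b·ΔH. Equiprobable H₀ = log₂(6) = 2.5850 bits; with the given probabilities H = 2.0481 bits.
b·(H₀ − H) = 120 × (2.5850 − 2.0481) = 64.43 ms.

64 ms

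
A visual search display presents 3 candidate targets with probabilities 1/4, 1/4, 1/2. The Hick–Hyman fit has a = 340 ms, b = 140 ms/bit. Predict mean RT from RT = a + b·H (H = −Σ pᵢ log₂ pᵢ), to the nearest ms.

Each term −pᵢ log₂ pᵢ: 0.25·2 + 0.25·2 + 0.5·1; summed, H = 1.500 bits.
Mean RT = a + bH = 340 + 140·1.500 = 550.00 ms.

550 ms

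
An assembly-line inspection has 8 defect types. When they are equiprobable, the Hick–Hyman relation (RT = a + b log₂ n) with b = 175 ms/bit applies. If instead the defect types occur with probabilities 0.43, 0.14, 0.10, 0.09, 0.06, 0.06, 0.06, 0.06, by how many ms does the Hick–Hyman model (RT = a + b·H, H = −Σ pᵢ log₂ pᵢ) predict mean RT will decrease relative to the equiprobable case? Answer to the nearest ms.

The RT saving is b·ΔH. Equiprobable H₀ = log₂(8) = 3.0000 bits; with the given probabilities H = 2.5397 bits.
b·(H₀ − H) = 175 × (3.0000 − 2.5397) = 80.56 ms.

81 ms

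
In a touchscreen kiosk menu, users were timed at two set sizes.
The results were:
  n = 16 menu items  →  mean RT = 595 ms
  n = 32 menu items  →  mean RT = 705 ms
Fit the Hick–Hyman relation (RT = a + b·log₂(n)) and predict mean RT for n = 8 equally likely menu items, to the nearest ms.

Solve the two-equation system in a and b:
  b = (705 − 595) / (log₂ 32 − log₂ 16) = 110 / (5 − 4) = 110 ms/bit
  a = 595 − 110 × 4 = 155 ms
Then RT(8) = 155 + 110 × log₂ 8 = 155 + 110 × 3 ≈ 485.000 ms.

485 ms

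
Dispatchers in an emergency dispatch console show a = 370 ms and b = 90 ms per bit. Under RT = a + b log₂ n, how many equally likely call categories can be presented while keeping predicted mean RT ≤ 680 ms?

Set 370 + 90·log₂ n ≤ 680 → log₂ n ≤ (680 − 370)/90 = 3.4444.
So n ≤ 2^3.4444 = 10.886; the largest integer n is 10.

10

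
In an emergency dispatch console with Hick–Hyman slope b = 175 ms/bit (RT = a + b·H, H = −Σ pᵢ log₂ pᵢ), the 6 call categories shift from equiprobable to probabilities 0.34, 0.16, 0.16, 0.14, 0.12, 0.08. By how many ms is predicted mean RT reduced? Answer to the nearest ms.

27 ms

The RT saving is b·ΔH. Equiprobable H₀ = log₂(6) = 2.5850 bits; with the given probabilities H = 2.4309 bits.
b·(H₀ − H) = 175 × (2.5850 − 2.4309) = 26.96 ms.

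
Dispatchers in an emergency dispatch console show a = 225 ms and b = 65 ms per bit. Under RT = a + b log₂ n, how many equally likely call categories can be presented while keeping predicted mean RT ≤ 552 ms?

Set 225 + 65·log₂ n ≤ 552 → log₂ n ≤ (552 − 225)/65 = 5.0308.
So n ≤ 2^5.0308 = 32.690; the largest integer n is 32.

32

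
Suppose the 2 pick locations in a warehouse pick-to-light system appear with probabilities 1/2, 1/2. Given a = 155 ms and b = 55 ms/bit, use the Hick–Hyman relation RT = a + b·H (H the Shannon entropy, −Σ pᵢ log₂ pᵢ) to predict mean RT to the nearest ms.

Each term −pᵢ log₂ pᵢ: 0.5·1 + 0.5·1; summed, H = 1.000 bits.
Mean RT = a + bH = 155 + 55·1.000 = 210.00 ms.

210 ms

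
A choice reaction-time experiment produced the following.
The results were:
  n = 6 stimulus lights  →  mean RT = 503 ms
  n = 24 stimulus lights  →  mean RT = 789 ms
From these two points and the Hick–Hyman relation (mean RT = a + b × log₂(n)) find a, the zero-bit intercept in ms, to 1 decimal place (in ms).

Slope: b = (789 − 503) / (log₂ 24 − log₂ 6) = 286/2.0000 = 143.000 ms/bit.
a = RT₁ − b·log₂ n₁ = 503 − 143.000 × 2.5850 = 133.350 ms.

133.4 ms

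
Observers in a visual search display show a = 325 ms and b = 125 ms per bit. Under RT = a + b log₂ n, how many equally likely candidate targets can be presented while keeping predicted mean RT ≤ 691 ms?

Set 325 + 125·log₂ n ≤ 691 → log₂ n ≤ (691 − 325)/125 = 2.9280.
So n ≤ 2^2.9280 = 7.611; the largest integer n is 7.

7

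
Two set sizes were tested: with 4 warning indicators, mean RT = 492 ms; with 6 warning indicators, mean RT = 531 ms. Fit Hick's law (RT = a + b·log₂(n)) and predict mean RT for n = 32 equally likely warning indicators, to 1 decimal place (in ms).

692.0 ms

Fit slope and intercept:
  b = (531 − 492) / (log₂ 6 − log₂ 4) = 39 / (2.5850 − 2) = 66.671 ms/bit
  a = 492 − 66.671 × 2 = 358.658 ms
Then RT(32) = 358.658 + 66.671 × log₂ 32 = 358.658 + 66.671 × 5 ≈ 692.013 ms.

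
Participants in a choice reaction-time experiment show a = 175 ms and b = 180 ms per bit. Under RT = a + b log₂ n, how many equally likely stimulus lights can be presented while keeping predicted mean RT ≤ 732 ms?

8

Information budget: (732 − 175)/180 = 3.0944 bits, so n ≤ 2^3.0944 = 8.541 → at most 8.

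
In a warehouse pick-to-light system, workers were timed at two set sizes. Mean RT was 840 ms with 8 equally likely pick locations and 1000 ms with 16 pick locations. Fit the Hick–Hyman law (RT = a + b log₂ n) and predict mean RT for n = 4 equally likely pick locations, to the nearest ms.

RT is linear in log₂ n, so two points fix the line:
  b = (1000 − 840) / (log₂ 16 − log₂ 8) = 160 / (4 − 3) = 160 ms/bit
  a = 840 − 160 × 3 = 360 ms
Then RT(4) = 360 + 160 × log₂ 4 = 360 + 160 × 2 ≈ 680.000 ms.

680 ms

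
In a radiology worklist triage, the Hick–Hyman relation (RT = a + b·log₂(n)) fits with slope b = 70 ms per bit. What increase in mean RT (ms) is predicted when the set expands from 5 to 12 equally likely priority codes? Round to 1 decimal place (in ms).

88.4 ms

Only the slope matters, since a is common to both: ΔRT = b·log₂(n₂/n₁).
log₂(12) − log₂(5) = 3.5850 − 2.3219 = 1.2630.
ΔRT = 70 × 1.2630 = 88.412 ms.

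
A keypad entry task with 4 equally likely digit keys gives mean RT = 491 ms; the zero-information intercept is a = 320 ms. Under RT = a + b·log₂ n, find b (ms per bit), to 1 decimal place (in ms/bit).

b = (491 − 320) / log₂(4) = 171 / 2 = 85.500 ms/bit.

85.5 ms/bit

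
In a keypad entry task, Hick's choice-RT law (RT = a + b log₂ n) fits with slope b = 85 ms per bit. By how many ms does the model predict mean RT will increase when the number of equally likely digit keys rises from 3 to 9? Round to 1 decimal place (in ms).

The intercept a cancels: ΔRT = b·(log₂ n₂ − log₂ n₁) = b·log₂(n₂/n₁).
log₂(9) − log₂(3) = 3.1699 − 1.5850 = 1.5850.
ΔRT = 85 × 1.5850 = 134.722 ms.

134.7 ms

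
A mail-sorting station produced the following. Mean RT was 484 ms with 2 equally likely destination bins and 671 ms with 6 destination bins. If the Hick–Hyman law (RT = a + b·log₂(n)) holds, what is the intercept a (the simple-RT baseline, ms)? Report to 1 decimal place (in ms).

b = (RT₂ − RT₁)/(log₂ n₂ − log₂ n₁) = (671 − 484)/(2.5850 − 1) = 117.984 ms/bit.
a = RT₁ − b·log₂ n₁ = 484 − 117.984 × 1 = 366.016 ms.

366.0 ms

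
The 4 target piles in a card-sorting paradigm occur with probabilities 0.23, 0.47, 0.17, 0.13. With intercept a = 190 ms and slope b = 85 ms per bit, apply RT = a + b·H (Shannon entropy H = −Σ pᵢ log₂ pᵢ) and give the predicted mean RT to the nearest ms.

344 ms

H = 0.23·log₂(1/0.23) + 0.47·log₂(1/0.47) + 0.17·log₂(1/0.17) + 0.13·log₂(1/0.13) = 1.8169 bits.
RT = 190 + 85 × 1.8169 = 344.43 ms.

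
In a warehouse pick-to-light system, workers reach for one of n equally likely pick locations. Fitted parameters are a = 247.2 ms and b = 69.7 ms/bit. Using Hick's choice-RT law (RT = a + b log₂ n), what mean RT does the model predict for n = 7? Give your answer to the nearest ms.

443 ms

log₂(7) = 2.8074 bits, so RT = 247.2 + 69.7 × 2.8074 ≈ 442.873 ms.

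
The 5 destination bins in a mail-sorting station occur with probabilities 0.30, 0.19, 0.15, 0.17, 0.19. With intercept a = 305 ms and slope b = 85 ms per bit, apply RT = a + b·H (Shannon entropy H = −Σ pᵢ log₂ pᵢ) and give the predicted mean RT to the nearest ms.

499 ms

Entropy contributions −pᵢ log₂ pᵢ: 0.5211, 0.4552, 0.4105, 0.4346, 0.4552; sum H = 2.2767 bits.
RT = a + bH = 305 + 85·2.2767 = 498.52 ms.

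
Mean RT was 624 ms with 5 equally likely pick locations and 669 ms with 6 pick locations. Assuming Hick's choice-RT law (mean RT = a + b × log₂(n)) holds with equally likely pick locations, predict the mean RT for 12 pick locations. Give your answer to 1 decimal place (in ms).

Fit slope and intercept:
  b = (669 − 624) / (log₂ 6 − log₂ 5) = 45 / (2.5850 − 2.3219) = 171.080 ms/bit
  a = 624 − 171.080 × 2.3219 = 226.764 ms
Then RT(12) = 226.764 + 171.080 × log₂ 12 = 226.764 + 171.080 × 3.5850 ≈ 840.080 ms.

840.1 ms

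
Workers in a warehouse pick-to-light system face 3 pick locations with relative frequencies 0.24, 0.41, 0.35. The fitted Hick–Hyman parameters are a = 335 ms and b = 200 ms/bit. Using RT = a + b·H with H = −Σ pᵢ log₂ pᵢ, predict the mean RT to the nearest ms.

Entropy contributions −pᵢ log₂ pᵢ: 0.4941, 0.5274, 0.5301; sum H = 1.5516 bits.
RT = a + bH = 335 + 200·1.5516 = 645.32 ms.

645 ms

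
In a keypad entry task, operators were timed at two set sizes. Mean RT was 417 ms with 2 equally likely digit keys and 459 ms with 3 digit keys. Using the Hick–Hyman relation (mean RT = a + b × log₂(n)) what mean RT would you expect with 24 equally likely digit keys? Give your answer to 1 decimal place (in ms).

Solve the two-equation system in a and b:
  b = (459 − 417) / (log₂ 3 − log₂ 2) = 42 / (1.5850 − 1) = 71.799 ms/bit
  a = 417 − 71.799 × 1 = 345.201 ms
Then RT(24) = 345.201 + 71.799 × log₂ 24 = 345.201 + 71.799 × 4.5850 ≈ 674.398 ms.

674.4 ms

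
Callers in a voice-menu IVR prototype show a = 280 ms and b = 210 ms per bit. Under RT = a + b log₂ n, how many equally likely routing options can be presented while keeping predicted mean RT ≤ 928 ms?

8

Information budget: (928 − 280)/210 = 3.0857 bits, so n ≤ 2^3.0857 = 8.490 → at most 8.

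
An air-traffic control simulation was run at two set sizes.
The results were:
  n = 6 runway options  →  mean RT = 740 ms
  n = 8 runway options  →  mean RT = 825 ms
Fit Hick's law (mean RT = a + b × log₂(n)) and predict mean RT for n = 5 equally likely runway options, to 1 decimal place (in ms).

Fit slope and intercept:
  b = (825 − 740) / (log₂ 8 − log₂ 6) = 85 / (3 − 2.5850) = 204.801 ms/bit
  a = 740 − 204.801 × 2.5850 = 210.598 ms
Then RT(5) = 210.598 + 204.801 × log₂ 5 = 210.598 + 204.801 × 2.3219 ≈ 686.130 ms.

686.1 ms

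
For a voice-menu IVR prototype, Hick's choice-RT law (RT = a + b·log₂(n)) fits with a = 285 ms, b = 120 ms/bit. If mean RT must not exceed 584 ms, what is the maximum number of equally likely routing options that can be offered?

5

Information budget: (584 − 285)/120 = 2.4917 bits, so n ≤ 2^2.4917 = 5.624 → at most 5.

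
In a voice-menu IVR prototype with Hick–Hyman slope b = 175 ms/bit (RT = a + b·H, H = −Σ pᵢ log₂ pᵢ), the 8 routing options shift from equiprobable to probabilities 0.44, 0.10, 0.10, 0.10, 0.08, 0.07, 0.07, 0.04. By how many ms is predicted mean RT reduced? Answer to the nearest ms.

82 ms

The RT saving is b·ΔH. Equiprobable H₀ = log₂(8) = 3.0000 bits; with the given probabilities H = 2.5321 bits.
b·(H₀ − H) = 175 × (3.0000 − 2.5321) = 81.88 ms.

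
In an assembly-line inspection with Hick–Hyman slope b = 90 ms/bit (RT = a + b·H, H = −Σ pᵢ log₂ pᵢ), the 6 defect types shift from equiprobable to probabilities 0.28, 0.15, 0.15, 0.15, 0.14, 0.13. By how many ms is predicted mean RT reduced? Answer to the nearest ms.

The RT saving is b·ΔH. Equiprobable H₀ = log₂(6) = 2.5850 bits; with the given probabilities H = 2.5256 bits.
b·(H₀ − H) = 90 × (2.5850 − 2.5256) = 5.34 ms.

5 ms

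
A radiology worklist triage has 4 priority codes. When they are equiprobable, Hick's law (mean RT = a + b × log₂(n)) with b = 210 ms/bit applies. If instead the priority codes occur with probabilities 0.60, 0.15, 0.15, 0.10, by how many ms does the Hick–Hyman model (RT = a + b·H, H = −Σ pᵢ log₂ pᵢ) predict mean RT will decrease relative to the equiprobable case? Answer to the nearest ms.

Equiprobable entropy H₀ = log₂ 4 = 2.0000 bits.
Skewed entropy H = −Σ pᵢ log₂ pᵢ = 1.5955 bits.
ΔRT = b·(H₀ − H) = 210 × 0.4045 = 84.95 ms.

85 ms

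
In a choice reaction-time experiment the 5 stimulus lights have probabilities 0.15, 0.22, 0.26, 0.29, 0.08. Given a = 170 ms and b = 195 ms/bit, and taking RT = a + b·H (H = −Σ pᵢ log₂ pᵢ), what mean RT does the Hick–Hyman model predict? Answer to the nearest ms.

600 ms

Entropy contributions −pᵢ log₂ pᵢ: 0.4105, 0.4806, 0.5053, 0.5179, 0.2915; sum H = 2.2058 bits.
RT = a + bH = 170 + 195·2.2058 = 600.13 ms.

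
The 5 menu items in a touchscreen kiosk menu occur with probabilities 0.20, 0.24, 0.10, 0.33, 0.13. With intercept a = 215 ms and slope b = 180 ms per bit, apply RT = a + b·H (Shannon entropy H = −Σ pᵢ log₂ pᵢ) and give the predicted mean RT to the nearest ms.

H = 0.20·log₂(1/0.20) + 0.24·log₂(1/0.24) + 0.10·log₂(1/0.10) + 0.33·log₂(1/0.33) + 0.13·log₂(1/0.13) = 2.2012 bits.
RT = 215 + 180 × 2.2012 = 611.21 ms.

611 ms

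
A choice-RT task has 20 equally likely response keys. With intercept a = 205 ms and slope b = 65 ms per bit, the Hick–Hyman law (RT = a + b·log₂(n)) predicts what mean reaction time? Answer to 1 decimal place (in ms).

485.9 ms

log₂(20) = 4.3219 bits, so RT = 205 + 65 × 4.3219 ≈ 485.925 ms.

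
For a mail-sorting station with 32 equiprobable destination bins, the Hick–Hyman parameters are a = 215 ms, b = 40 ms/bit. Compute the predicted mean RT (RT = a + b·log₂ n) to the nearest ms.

log₂(32) = 5 bits, so RT = 215 + 40 × 5 ≈ 415.000 ms.

415 ms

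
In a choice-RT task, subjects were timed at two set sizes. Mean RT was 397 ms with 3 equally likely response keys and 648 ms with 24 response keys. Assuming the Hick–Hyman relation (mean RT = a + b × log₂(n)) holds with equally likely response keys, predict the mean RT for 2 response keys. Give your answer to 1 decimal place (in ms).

Fit slope and intercept:
  b = (648 − 397) / (log₂ 24 − log₂ 3) = 251 / (4.5850 − 1.5850) = 83.667 ms/bit
  a = 397 − 83.667 × 1.5850 = 264.391 ms
Then RT(2) = 264.391 + 83.667 × log₂ 2 = 264.391 + 83.667 × 1 ≈ 348.058 ms.

348.1 ms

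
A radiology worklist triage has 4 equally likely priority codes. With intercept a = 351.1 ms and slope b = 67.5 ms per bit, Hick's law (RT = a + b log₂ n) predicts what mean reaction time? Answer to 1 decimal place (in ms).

log₂(4) = 2 bits, so RT = 351.1 + 67.5 × 2 ≈ 486.100 ms.

486.1 ms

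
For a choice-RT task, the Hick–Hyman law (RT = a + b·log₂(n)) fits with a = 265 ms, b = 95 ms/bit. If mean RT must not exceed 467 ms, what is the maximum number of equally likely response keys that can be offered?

4

Information budget: (467 − 265)/95 = 2.1263 bits, so n ≤ 2^2.1263 = 4.366 → at most 4.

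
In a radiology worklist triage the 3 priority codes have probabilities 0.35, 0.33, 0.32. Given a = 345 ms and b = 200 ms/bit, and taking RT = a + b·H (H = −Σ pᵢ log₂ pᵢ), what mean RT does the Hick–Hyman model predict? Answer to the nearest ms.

662 ms

Entropy contributions −pᵢ log₂ pᵢ: 0.5301, 0.5278, 0.5260; sum H = 1.5840 bits.
RT = a + bH = 345 + 200·1.5840 = 661.79 ms.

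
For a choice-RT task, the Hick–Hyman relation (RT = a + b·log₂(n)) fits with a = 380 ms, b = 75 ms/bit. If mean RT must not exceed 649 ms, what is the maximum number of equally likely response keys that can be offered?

12

75·log₂ n ≤ 649 − 380 = 269, giving log₂ n ≤ 3.5867 and n ≤ 12.014. The largest whole number is 12.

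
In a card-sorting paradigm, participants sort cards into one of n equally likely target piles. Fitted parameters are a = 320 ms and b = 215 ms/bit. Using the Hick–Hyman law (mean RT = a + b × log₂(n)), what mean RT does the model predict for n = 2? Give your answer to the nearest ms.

log₂(2) = 1 bits, so RT = 320 + 215 × 1 ≈ 535.000 ms.

535 ms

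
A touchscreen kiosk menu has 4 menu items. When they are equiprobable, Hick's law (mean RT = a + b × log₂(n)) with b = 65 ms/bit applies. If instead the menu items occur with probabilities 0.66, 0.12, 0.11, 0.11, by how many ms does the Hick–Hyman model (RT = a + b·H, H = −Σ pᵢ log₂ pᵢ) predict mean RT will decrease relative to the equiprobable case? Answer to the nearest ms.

35 ms

Equiprobable entropy H₀ = log₂ 4 = 2.0000 bits.
Skewed entropy H = −Σ pᵢ log₂ pᵢ = 1.4633 bits.
ΔRT = b·(H₀ − H) = 65 × 0.5367 = 34.89 ms.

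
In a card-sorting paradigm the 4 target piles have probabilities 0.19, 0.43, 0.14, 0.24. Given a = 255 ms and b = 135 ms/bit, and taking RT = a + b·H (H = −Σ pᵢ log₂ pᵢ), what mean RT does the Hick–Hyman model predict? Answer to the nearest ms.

507 ms

Entropy contributions −pᵢ log₂ pᵢ: 0.4552, 0.5236, 0.3971, 0.4941; sum H = 1.8700 bits.
RT = a + bH = 255 + 135·1.8700 = 507.45 ms.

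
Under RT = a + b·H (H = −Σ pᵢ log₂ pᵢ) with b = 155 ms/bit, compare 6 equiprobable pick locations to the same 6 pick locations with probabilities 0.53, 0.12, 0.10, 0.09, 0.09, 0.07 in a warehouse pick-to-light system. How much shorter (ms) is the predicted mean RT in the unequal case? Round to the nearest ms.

78 ms

The RT saving is b·ΔH. Equiprobable H₀ = log₂(6) = 2.5850 bits; with the given probabilities H = 2.0786 bits.
b·(H₀ − H) = 155 × (2.5850 − 2.0786) = 78.49 ms.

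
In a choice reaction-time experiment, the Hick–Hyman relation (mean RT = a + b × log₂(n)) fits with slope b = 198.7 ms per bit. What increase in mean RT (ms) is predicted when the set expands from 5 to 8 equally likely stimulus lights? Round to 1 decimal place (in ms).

134.7 ms

ΔRT = (a + b log₂ n₂) − (a + b log₂ n₁) = b·(log₂ n₂ − log₂ n₁).
log₂(8) − log₂(5) = 3 − 2.3219 = 0.6781.
ΔRT = 198.7 × 0.6781 = 134.733 ms.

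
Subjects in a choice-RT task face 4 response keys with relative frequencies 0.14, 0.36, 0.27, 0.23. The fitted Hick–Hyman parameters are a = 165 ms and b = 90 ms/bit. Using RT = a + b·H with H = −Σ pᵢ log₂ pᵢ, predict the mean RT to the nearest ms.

338 ms

H = 0.14·log₂(1/0.14) + 0.36·log₂(1/0.36) + 0.27·log₂(1/0.27) + 0.23·log₂(1/0.23) = 1.9254 bits.
RT = 165 + 90 × 1.9254 = 338.29 ms.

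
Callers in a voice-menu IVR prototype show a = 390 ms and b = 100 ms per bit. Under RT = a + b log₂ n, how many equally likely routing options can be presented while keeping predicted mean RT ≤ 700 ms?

Set 390 + 100·log₂ n ≤ 700 → log₂ n ≤ (700 − 390)/100 = 3.1000.
So n ≤ 2^3.1000 = 8.574; the largest integer n is 8.

8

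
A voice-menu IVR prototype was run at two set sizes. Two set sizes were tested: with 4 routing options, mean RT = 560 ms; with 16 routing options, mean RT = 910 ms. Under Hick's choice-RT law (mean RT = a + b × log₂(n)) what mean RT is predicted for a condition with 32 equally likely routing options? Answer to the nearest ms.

1085 ms

With log₂ n on the abscissa the relation is linear; from the two conditions:
  b = (910 − 560) / (log₂ 16 − log₂ 4) = 350 / (4 − 2) = 175 ms/bit
  a = 560 − 175 × 2 = 210 ms
Then RT(32) = 210 + 175 × log₂ 32 = 210 + 175 × 5 ≈ 1085.000 ms.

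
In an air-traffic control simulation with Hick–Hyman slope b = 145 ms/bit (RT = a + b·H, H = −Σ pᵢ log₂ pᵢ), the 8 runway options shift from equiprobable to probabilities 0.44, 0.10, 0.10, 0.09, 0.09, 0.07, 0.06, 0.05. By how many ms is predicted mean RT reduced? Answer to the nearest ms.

67 ms

Equiprobable entropy H₀ = log₂ 8 = 3.0000 bits.
Skewed entropy H = −Σ pᵢ log₂ pᵢ = 2.5390 bits.
ΔRT = b·(H₀ − H) = 145 × 0.4610 = 66.84 ms.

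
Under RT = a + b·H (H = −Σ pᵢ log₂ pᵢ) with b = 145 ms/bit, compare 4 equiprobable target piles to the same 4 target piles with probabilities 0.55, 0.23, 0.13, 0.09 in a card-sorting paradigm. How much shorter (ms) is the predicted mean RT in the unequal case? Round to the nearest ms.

50 ms

Equiprobable entropy H₀ = log₂ 4 = 2.0000 bits.
Skewed entropy H = −Σ pᵢ log₂ pᵢ = 1.6573 bits.
ΔRT = b·(H₀ − H) = 145 × 0.3427 = 49.69 ms.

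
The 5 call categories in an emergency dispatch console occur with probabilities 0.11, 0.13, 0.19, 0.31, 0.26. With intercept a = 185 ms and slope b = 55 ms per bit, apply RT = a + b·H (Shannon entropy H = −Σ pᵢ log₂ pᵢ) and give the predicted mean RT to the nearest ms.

307 ms

Entropy contributions −pᵢ log₂ pᵢ: 0.3503, 0.3826, 0.4552, 0.5238, 0.5053; sum H = 2.2172 bits.
RT = a + bH = 185 + 55·2.2172 = 306.95 ms.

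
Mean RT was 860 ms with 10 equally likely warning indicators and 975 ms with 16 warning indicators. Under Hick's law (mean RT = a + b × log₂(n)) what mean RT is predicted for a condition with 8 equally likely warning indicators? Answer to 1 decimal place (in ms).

805.4 ms

Fit slope and intercept:
  b = (975 − 860) / (log₂ 16 − log₂ 10) = 115 / (4 − 3.3219) = 169.599 ms/bit
  a = 860 − 169.599 × 3.3219 = 296.606 ms
Then RT(8) = 296.606 + 169.599 × log₂ 8 = 296.606 + 169.599 × 3 ≈ 805.401 ms.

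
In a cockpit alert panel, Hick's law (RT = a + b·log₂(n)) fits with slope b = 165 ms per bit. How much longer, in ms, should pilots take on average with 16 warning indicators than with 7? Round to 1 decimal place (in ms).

196.8 ms

ΔRT = (a + b log₂ n₂) − (a + b log₂ n₁) = b·(log₂ n₂ − log₂ n₁).
log₂(16) − log₂(7) = 4 − 2.8074 = 1.1926.
ΔRT = 165 × 1.1926 = 196.786 ms.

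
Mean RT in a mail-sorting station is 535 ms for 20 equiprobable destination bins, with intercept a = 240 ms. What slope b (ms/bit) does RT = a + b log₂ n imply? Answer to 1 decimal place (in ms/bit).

log₂(20) = 4.3219 bits.
b = (RT − a)/log₂ n = (535 − 240) / 4.3219 = 68.257 ms/bit.

68.3 ms/bit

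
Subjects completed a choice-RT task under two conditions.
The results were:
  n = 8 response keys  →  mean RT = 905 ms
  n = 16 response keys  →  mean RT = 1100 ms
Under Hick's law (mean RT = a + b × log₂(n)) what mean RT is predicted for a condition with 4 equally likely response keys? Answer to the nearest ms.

Fit slope and intercept:
  b = (1100 − 905) / (log₂ 16 − log₂ 8) = 195 / (4 − 3) = 195 ms/bit
  a = 905 − 195 × 3 = 320 ms
Then RT(4) = 320 + 195 × log₂ 4 = 320 + 195 × 2 ≈ 710.000 ms.

710 ms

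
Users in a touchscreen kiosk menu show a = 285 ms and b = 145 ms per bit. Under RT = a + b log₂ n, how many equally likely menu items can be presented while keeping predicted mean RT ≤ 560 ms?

3

Set 285 + 145·log₂ n ≤ 560 → log₂ n ≤ (560 − 285)/145 = 1.8966.
So n ≤ 2^1.8966 = 3.723; the largest integer n is 3.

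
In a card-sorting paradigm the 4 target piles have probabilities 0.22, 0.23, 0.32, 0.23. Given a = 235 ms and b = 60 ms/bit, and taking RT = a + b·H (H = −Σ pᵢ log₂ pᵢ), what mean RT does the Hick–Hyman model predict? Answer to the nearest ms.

H = 0.22·log₂(1/0.22) + 0.23·log₂(1/0.23) + 0.32·log₂(1/0.32) + 0.23·log₂(1/0.23) = 1.9819 bits.
RT = 235 + 60 × 1.9819 = 353.92 ms.

354 ms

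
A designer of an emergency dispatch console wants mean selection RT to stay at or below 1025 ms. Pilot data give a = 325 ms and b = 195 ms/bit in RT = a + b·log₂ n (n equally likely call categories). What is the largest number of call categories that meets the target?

195·log₂ n ≤ 1025 − 325 = 700, giving log₂ n ≤ 3.5897 and n ≤ 12.040. The largest whole number is 12.

12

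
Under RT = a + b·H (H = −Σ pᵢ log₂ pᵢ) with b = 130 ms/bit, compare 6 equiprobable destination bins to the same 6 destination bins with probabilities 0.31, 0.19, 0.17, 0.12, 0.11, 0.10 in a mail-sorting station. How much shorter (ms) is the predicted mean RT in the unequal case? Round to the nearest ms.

Equiprobable entropy H₀ = log₂ 6 = 2.5850 bits.
Skewed entropy H = −Σ pᵢ log₂ pᵢ = 2.4632 bits.
ΔRT = b·(H₀ − H) = 130 × 0.1218 = 15.84 ms.

16 ms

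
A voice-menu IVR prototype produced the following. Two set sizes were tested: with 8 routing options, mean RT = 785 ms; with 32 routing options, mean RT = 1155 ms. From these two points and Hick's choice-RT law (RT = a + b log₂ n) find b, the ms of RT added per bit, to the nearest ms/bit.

185 ms/bit

b = (RT₂ − RT₁)/(log₂ n₂ − log₂ n₁) = (1155 − 785)/(5 − 3) = 185 ms/bit.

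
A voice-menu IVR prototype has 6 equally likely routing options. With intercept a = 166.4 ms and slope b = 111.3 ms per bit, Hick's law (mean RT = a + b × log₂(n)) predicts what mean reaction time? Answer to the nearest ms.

log₂(6) = 2.5850 bits, so RT = 166.4 + 111.3 × 2.5850 ≈ 454.106 ms.

454 ms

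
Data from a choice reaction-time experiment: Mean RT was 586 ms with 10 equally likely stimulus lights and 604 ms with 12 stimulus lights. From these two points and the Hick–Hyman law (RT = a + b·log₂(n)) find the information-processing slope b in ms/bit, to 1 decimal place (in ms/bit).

68.4 ms/bit

b = (RT₂ − RT₁)/(log₂ n₂ − log₂ n₁) = (604 − 586)/(3.5850 − 3.3219) = 68.432 ms/bit.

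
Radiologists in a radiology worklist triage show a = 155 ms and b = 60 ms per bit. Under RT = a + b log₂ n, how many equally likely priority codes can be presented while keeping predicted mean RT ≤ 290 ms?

Information budget: (290 − 155)/60 = 2.2500 bits, so n ≤ 2^2.2500 = 4.757 → at most 4.

4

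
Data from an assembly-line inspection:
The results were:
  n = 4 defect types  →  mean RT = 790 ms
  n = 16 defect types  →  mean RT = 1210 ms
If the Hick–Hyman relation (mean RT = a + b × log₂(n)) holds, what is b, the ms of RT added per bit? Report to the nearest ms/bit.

The slope on a log₂ axis is (1210 − 790) / (4 − 2) = 210 ms/bit.

210 ms/bit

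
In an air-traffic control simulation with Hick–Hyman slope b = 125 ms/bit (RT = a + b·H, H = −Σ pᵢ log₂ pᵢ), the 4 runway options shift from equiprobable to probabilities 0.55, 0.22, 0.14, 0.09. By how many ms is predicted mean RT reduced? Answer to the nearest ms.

Equiprobable entropy H₀ = log₂ 4 = 2.0000 bits.
Skewed entropy H = −Σ pᵢ log₂ pᵢ = 1.6647 bits.
ΔRT = b·(H₀ − H) = 125 × 0.3353 = 41.91 ms.

42 ms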